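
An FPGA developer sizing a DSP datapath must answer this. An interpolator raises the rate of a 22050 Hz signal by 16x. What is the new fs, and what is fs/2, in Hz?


Step 1 — output sample rate after interpolation by L:
fs_out = L * fs_in = 16 * 22050 = 352800 Hz

Step 2 — Nyquist frequency of the output stream:
f_Nyq = fs_out / 2 = 352800 / 2 = 176400.0 Hz

fs_out = 352800 Hz; f_Nyquist = 176400.0 Hz


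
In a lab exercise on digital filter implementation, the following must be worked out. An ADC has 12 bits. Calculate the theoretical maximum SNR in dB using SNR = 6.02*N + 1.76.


Theoretical SNR for a full-scale sinusoid:
SNR = 6.02 * N + 1.76
    = 6.02 * 12 + 1.76
    = 72.24 + 1.76
    = 74.0 dB

74.0 dB


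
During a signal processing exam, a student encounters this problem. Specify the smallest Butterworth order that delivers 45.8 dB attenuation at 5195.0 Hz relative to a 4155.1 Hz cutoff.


Butterworth filter order formula:
n = log10(10^(A/10) - 1) / (2 * log10(f_stop/f_pass))
10^(45.8/10) - 1 = 38017.9396
f_stop/f_pass = 5195.0 / 4155.1 = 1.2503
n = 23.6072 -> ceil = 24

24


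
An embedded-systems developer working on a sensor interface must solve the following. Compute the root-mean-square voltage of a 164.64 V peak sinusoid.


RMS voltage for a sinusoidal waveform:
V_rms = V_peak / sqrt(2)
      = 164.64 / 1.414214
      = 116.418 V

116.418 V


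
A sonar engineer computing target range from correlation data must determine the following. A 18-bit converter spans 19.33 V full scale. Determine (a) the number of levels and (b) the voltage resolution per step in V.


Step 1 — number of quantization levels:
L = 2^N = 2^18 = 262144

Step 2 — LSB step size:
delta = Vfs / L
      = 19.33 / 262144
      = 7.374e-05 V

Levels = 262144; step size = 7.374e-05 V


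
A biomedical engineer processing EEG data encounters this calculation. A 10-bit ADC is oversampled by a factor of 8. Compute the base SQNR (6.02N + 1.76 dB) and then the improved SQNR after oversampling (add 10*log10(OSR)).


Step 1 — baseline SQNR at Nyquist:
SQNR_base = 6.02*N + 1.76
          = 6.02*10 + 1.76
          = 61.96 dB

Step 2 — oversampling processing gain:
G = 10*log10(OSR) = 10*log10(8) = 9.03 dB

Step 3 — total:
SQNR_total = 61.96 + 9.03 = 70.99 dB

Base SQNR = 61.96 dB; oversampled SQNR = 70.99 dB


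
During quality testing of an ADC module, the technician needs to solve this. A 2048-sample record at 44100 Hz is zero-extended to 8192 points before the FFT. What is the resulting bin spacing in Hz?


Frequency resolution after zero-padding:
N_padded = 2048 * 4 = 8192
df = fs / N_padded
   = 44100 / 8192
   = 5.3833 Hz

5.3833 Hz


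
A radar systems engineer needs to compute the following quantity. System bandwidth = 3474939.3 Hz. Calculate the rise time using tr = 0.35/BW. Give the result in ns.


Rise time from bandwidth relationship:
tr = 0.35 / BW
   = 0.35 / 3474939.3
   = 1.007211838e-07 s
   = 100.7212 ns

100.7212 ns


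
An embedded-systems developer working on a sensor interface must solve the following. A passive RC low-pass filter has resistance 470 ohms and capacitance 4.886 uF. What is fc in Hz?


Cutoff frequency of a first-order RC filter:
fc = 1 / (2 * pi * R * C)
C = 4.886 uF = 4.886e-06 F
fc = 1 / (2 * pi * 470 * 4.886e-06)
   = 1 / 0.014428832403113
   = 69.305677 Hz

69.305677 Hz


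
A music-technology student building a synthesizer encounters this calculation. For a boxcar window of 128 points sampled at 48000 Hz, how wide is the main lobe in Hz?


Main lobe width for a rectangular window:
Width = 2 * fs / N
      = 2 * 48000 / 128
      = 96000 / 128
      = 750.0 Hz

750.0 Hz


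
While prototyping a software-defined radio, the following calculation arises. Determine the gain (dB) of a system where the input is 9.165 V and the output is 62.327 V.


Voltage gain in dB:
G = 20 * log10(Vout / Vin)
  = 20 * log10(62.327 / 9.165)
  = 20 * log10(6.800546)
  = 20 * 0.832544
  = 16.65 dB

16.65 dB


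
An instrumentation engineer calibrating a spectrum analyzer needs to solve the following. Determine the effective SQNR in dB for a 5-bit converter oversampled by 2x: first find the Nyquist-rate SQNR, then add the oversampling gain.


Step 1 — baseline SQNR at Nyquist:
SQNR_base = 6.02*N + 1.76
          = 6.02*5 + 1.76
          = 31.86 dB

Step 2 — oversampling processing gain:
G = 10*log10(OSR) = 10*log10(2) = 3.01 dB

Step 3 — total:
SQNR_total = 31.86 + 3.01 = 34.87 dB

Base SQNR = 31.86 dB; oversampled SQNR = 34.87 dB


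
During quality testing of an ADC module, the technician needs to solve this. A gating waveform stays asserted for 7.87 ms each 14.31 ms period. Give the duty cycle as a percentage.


Duty cycle as a percentage:
DC = (t_on / T) * 100
   = (7.87 / 14.31) * 100
   = 0.549965 * 100
   = 55.0 %

55.0 %


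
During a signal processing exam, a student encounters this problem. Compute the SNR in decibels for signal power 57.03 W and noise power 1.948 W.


SNR in decibels:
SNR = 10 * log10(Ps / Pn)
    = 10 * log10(57.03 / 1.948)
    = 10 * log10(29.2762)
    = 10 * 1.4665
    = 14.67 dB

14.67 dB


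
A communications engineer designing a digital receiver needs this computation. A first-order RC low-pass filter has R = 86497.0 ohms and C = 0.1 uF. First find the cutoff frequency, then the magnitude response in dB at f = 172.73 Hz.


Step 1 — cutoff frequency:
fc = 1 / (2*pi*R*C)
C = 0.1 uF = 1e-07 F
fc = 1 / (2*pi*86497.0*1e-07)
   = 18.4001 Hz

Step 2 — magnitude at f = 172.73 Hz:
|H(f)| = 1 / sqrt(1 + (f/fc)^2)
f/fc = 172.73 / 18.4001 = 9.387449
|H| = 1 / sqrt(1 + 88.124199) = 0.1059259
|H|_dB = 20*log10(0.1059259) = -19.5 dB

fc = 18.4001 Hz; |H(172.73 Hz)| = -19.5 dB


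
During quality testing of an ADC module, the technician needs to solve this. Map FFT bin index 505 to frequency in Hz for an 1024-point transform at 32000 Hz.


Frequency of DFT bin k:
f_k = k * fs / N
    = 505 * 32000 / 1024
    = 16160000 / 1024
    = 15781.25 Hz

15781.25 Hz


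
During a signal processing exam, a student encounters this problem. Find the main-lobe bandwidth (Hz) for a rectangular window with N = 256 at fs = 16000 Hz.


Main lobe width for a rectangular window:
Width = 2 * fs / N
      = 2 * 16000 / 256
      = 32000 / 256
      = 125.0 Hz

125.0 Hz


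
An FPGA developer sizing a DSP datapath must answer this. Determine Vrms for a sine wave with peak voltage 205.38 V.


RMS voltage for a sinusoidal waveform:
V_rms = V_peak / sqrt(2)
      = 205.38 / 1.414214
      = 145.226 V

145.226 V


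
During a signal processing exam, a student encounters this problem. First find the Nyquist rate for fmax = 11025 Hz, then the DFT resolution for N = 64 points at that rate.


Step 1 — Nyquist sampling rate:
fs = 2 * fmax = 2 * 11025 = 22050 Hz

Step 2 — DFT bin spacing:
df = fs / N = 22050 / 64 = 344.5312 Hz

344.5312 Hz


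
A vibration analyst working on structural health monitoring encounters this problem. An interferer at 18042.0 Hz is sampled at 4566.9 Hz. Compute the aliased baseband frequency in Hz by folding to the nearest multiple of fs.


Compute the nearest integer multiple of fs to the signal:
n = round(18042.0 / 4566.9) = 4
f_alias = |18042.0 - 4 * 4566.9|
        = |18042.0 - 18267.6|
        = 225.6 Hz

225.6


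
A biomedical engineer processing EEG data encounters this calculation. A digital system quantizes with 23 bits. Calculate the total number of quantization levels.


Number of quantization levels = 2^N
= 2^23
= 8388608

8388608


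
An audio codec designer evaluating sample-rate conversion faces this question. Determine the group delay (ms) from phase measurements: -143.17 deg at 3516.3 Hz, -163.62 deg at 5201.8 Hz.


Group delay from phase difference:
tau = -d(phi)/d(omega)
d(phi) = -20.45 deg = -0.35692 rad
d(omega) = 2*pi*(5201.8 - 3516.3) = 10590.3088 rad/s
tau = -(-0.35692) / 10590.3088
    = 0.0337 ms

0.0337 ms


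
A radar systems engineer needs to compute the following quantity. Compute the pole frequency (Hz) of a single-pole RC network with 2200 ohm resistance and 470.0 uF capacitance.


Cutoff frequency of a first-order RC filter:
fc = 1 / (2 * pi * R * C)
C = 470.0 uF = 0.00047 F
fc = 1 / (2 * pi * 2200 * 0.00047)
   = 1 / 6.4968136076237
   = 0.153922 Hz

0.153922 Hz


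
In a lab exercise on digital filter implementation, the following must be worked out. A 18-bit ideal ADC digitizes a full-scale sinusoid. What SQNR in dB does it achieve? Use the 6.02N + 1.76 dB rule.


Theoretical SNR for a full-scale sinusoid:
SNR = 6.02 * N + 1.76
    = 6.02 * 18 + 1.76
    = 108.36 + 1.76
    = 110.12 dB

110.12 dB


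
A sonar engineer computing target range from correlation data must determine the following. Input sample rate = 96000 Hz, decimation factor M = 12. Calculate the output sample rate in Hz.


Decimation reduces the sample rate:
fs_out = fs_in / M
       = 96000 / 12
       = 8000.0 Hz

8000.0 Hz


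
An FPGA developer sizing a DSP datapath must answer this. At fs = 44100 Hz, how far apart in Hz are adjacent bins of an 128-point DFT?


DFT frequency resolution:
df = fs / N
   = 44100 / 128
   = 344.5312 Hz

344.5312 Hz


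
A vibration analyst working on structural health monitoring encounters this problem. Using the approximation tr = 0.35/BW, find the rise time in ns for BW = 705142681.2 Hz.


Rise time from bandwidth relationship:
tr = 0.35 / BW
   = 0.35 / 705142681.2
   = 4.963534464e-10 s
   = 0.4964 ns

0.4964 ns


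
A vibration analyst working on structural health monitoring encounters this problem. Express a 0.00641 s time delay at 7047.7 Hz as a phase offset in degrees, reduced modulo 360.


Phase shift from frequency and time delay:
phi = 360 * f * t_delay
    = 360 * 7047.7 * 0.00641
    = 16263.27 degrees
    mod 360 = 63.27 degrees

63.27 degrees


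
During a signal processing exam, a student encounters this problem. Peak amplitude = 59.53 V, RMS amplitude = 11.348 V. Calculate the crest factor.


Crest factor is the ratio of peak to RMS:
CF = V_peak / V_rms
   = 59.53 / 11.348
   = 5.2459

5.2459


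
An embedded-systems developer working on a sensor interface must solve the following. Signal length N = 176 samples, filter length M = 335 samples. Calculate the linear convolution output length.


Linear convolution output length:
L = N + M - 1
  = 176 + 335 - 1
  = 510 samples

510


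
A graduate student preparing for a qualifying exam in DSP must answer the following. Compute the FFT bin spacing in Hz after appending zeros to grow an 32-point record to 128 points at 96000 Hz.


Frequency resolution after zero-padding:
N_padded = 32 * 4 = 128
df = fs / N_padded
   = 96000 / 128
   = 750.0 Hz

750.0 Hz


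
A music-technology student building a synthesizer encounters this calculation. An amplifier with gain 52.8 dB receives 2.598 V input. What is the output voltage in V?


Output voltage from dB gain:
V_out = V_in * 10^(gain_dB / 20)
      = 2.598 * 10^(52.8 / 20)
      = 2.598 * 436.515832
      = 1134.0681 V

1134.0681 V


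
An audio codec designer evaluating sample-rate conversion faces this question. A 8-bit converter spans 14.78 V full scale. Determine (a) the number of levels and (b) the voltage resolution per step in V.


Step 1 — number of quantization levels:
L = 2^N = 2^8 = 256

Step 2 — LSB step size:
delta = Vfs / L
      = 14.78 / 256
      = 0.05773437 V

Levels = 256; step size = 0.05773437 V


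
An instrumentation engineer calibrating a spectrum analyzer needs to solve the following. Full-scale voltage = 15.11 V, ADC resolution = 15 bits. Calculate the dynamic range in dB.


Dynamic range from full-scale to LSB:
V_min = V_max / 2^bits = 15.11 / 2^15
DR = 20 * log10(V_max / V_min)
   = 20 * log10(2^15)
   = 20 * 15 * log10(2)
   = 90.31 dB

90.31 dB


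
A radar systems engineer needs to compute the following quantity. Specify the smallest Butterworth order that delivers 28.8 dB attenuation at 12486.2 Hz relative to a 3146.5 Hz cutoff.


Butterworth filter order formula:
n = log10(10^(A/10) - 1) / (2 * log10(f_stop/f_pass))
10^(28.8/10) - 1 = 757.5776
f_stop/f_pass = 12486.2 / 3146.5 = 3.9683
n = 2.4051 -> ceil = 3

3


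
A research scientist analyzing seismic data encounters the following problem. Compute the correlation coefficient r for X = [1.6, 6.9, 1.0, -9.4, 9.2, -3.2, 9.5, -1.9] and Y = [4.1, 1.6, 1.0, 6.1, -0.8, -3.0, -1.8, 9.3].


Pearson correlation coefficient (population):
r = cov(X,Y) / (std(X) * std(Y))
Mean X = 1.7125, Mean Y = 2.0625
Cov(X,Y) = -12.440781
Std(X) = 6.172608, Std(Y) = 3.919801
r = -0.5142

-0.5142


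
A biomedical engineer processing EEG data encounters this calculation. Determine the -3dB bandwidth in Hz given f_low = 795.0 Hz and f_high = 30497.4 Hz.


Bandwidth is the difference of -3dB frequencies:
BW = f_high - f_low
   = 30497.4 - 795.0
   = 29702.4 Hz

29702.4 Hz


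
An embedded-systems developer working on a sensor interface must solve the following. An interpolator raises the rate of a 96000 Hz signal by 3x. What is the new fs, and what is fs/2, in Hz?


Step 1 — output sample rate after interpolation by L:
fs_out = L * fs_in = 3 * 96000 = 288000 Hz

Step 2 — Nyquist frequency of the output stream:
f_Nyq = fs_out / 2 = 288000 / 2 = 144000.0 Hz

fs_out = 288000 Hz; f_Nyquist = 144000.0 Hz


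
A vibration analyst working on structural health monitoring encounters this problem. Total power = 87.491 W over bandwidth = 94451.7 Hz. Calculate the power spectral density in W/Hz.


Power spectral density:
PSD = P / BW
    = 87.491 / 94451.7
    = 0.0009263 W/Hz

0.0009263 W/Hz


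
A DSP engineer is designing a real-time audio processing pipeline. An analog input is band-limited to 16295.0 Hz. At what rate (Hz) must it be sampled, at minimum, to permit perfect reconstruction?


The Nyquist rate is twice the maximum frequency component.
fs_min = 2 * fmax
      = 2 * 16295.0
      = 32590.0 Hz

32590.0


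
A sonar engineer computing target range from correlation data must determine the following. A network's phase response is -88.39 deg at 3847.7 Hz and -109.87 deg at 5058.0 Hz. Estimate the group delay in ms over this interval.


Group delay from phase difference:
tau = -d(phi)/d(omega)
d(phi) = -21.48 deg = -0.374897 rad
d(omega) = 2*pi*(5058.0 - 3847.7) = 7604.5392 rad/s
tau = -(-0.374897) / 7604.5392
    = 0.0493 ms

0.0493 ms


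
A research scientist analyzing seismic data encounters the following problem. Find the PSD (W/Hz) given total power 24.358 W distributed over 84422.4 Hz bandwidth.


Power spectral density:
PSD = P / BW
    = 24.358 / 84422.4
    = 0.00028853 W/Hz

0.00028853 W/Hz


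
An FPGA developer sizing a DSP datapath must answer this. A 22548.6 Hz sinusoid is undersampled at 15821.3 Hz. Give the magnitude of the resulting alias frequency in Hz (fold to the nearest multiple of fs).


Compute the nearest integer multiple of fs to the signal:
n = round(22548.6 / 15821.3) = 1
f_alias = |22548.6 - 1 * 15821.3|
        = |22548.6 - 15821.3|
        = 6727.3 Hz

6727.3


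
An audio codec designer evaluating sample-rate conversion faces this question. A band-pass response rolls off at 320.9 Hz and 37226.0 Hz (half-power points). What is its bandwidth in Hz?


Bandwidth is the difference of -3dB frequencies:
BW = f_high - f_low
   = 37226.0 - 320.9
   = 36905.1 Hz

36905.1 Hz


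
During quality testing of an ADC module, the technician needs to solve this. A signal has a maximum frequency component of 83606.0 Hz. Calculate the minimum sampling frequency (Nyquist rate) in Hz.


The Nyquist rate is twice the maximum frequency component.
fs_min = 2 * fmax
      = 2 * 83606.0
      = 167212.0 Hz

167212.0


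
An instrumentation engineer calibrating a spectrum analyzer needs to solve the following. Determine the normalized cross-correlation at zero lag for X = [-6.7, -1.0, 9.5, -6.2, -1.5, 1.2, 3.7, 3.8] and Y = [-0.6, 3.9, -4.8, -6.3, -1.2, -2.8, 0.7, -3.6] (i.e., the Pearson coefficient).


Pearson correlation coefficient (population):
r = cov(X,Y) / (std(X) * std(Y))
Mean X = 0.35, Mean Y = -1.8375
Cov(X,Y) = -1.740625
Std(X) = 5.067297, Std(Y) = 3.041767
r = -0.1129

-0.1129


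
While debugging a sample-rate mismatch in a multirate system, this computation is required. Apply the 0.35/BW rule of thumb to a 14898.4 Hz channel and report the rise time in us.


Rise time from bandwidth relationship:
tr = 0.35 / BW
   = 0.35 / 14898.4
   = 2.349245557e-05 s
   = 23.4925 us

23.4925 us


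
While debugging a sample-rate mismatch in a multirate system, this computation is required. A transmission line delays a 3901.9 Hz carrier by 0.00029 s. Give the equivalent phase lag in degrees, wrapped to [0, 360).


Phase shift from frequency and time delay:
phi = 360 * f * t_delay
    = 360 * 3901.9 * 0.00029
    = 407.36 degrees
    mod 360 = 47.36 degrees

47.36 degrees


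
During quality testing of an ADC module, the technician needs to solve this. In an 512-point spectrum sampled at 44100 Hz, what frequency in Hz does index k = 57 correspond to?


Frequency of DFT bin k:
f_k = k * fs / N
    = 57 * 44100 / 512
    = 2513700 / 512
    = 4909.57 Hz

4909.57 Hz


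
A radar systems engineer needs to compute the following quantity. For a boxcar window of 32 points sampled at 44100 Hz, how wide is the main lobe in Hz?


Main lobe width for a rectangular window:
Width = 2 * fs / N
      = 2 * 44100 / 32
      = 88200 / 32
      = 2756.25 Hz

2756.25 Hz


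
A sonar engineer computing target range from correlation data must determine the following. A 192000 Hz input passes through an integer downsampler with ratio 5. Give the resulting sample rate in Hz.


Decimation reduces the sample rate:
fs_out = fs_in / M
       = 192000 / 5
       = 38400.0 Hz

38400.0 Hz


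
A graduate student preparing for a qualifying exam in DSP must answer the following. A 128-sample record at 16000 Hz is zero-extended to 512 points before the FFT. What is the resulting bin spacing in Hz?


Frequency resolution after zero-padding:
N_padded = 128 * 4 = 512
df = fs / N_padded
   = 16000 / 512
   = 31.25 Hz

31.25 Hz


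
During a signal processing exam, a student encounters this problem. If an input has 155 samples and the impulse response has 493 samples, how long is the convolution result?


Linear convolution output length:
L = N + M - 1
  = 155 + 493 - 1
  = 647 samples

647


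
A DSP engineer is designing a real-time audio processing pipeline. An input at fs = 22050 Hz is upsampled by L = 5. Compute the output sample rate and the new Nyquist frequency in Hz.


Step 1 — output sample rate after interpolation by L:
fs_out = L * fs_in = 5 * 22050 = 110250 Hz

Step 2 — Nyquist frequency of the output stream:
f_Nyq = fs_out / 2 = 110250 / 2 = 55125.0 Hz

fs_out = 110250 Hz; f_Nyquist = 55125.0 Hz


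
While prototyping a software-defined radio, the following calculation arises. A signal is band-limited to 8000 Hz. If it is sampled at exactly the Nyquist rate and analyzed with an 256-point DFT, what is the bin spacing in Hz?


Step 1 — Nyquist sampling rate:
fs = 2 * fmax = 2 * 8000 = 16000 Hz

Step 2 — DFT bin spacing:
df = fs / N = 16000 / 256 = 62.5 Hz

62.5 Hz


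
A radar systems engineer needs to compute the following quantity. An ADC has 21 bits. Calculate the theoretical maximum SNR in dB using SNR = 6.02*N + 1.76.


Theoretical SNR for a full-scale sinusoid:
SNR = 6.02 * N + 1.76
    = 6.02 * 21 + 1.76
    = 126.42 + 1.76
    = 128.18 dB

128.18 dB


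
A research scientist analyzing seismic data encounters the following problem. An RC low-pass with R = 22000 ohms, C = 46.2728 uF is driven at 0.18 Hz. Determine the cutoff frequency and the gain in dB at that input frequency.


Step 1 — cutoff frequency:
fc = 1 / (2*pi*R*C)
C = 46.2728 uF = 4.62728e-05 F
fc = 1 / (2*pi*22000*4.62728e-05)
   = 0.156341 Hz

Step 2 — magnitude at f = 0.18 Hz:
|H(f)| = 1 / sqrt(1 + (f/fc)^2)
f/fc = 0.18 / 0.156341 = 1.151329
|H| = 1 / sqrt(1 + 1.325558) = 0.6557472
|H|_dB = 20*log10(0.6557472) = -3.67 dB

fc = 0.156341 Hz; |H(0.18 Hz)| = -3.67 dB


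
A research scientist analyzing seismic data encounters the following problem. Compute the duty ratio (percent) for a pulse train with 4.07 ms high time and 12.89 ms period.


Duty cycle as a percentage:
DC = (t_on / T) * 100
   = (4.07 / 12.89) * 100
   = 0.315749 * 100
   = 31.57 %

31.57 %


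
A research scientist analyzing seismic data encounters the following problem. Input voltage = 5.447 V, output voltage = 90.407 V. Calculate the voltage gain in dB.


Voltage gain in dB:
G = 20 * log10(Vout / Vin)
  = 20 * log10(90.407 / 5.447)
  = 20 * log10(16.597577)
  = 20 * 1.220045
  = 24.4 dB

24.4 dB


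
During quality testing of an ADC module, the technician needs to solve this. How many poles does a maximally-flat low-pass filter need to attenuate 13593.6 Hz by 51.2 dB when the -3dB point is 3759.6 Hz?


Butterworth filter order formula:
n = log10(10^(A/10) - 1) / (2 * log10(f_stop/f_pass))
10^(51.2/10) - 1 = 131824.6739
f_stop/f_pass = 13593.6 / 3759.6 = 3.6157
n = 4.5862 -> ceil = 5

5


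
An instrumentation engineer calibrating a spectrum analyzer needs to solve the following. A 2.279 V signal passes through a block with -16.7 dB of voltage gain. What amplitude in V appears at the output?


Output voltage from dB gain:
V_out = V_in * 10^(gain_dB / 20)
      = 2.279 * 10^(-16.7 / 20)
      = 2.279 * 0.146218
      = 0.3332 V

0.3332 V


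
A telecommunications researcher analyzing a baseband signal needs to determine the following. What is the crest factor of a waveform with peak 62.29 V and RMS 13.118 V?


Crest factor is the ratio of peak to RMS:
CF = V_peak / V_rms
   = 62.29 / 13.118
   = 4.7484

4.7484


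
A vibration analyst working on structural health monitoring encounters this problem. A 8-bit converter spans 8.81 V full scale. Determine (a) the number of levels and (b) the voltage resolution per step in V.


Step 1 — number of quantization levels:
L = 2^N = 2^8 = 256

Step 2 — LSB step size:
delta = Vfs / L
      = 8.81 / 256
      = 0.03441406 V

Levels = 256; step size = 0.03441406 V


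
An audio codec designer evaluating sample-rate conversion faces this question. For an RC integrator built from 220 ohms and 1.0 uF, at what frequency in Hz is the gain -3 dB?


Cutoff frequency of a first-order RC filter:
fc = 1 / (2 * pi * R * C)
C = 1.0 uF = 1e-06 F
fc = 1 / (2 * pi * 220 * 1e-06)
   = 1 / 0.0013823007675795
   = 723.43156 Hz

723.43156 Hz


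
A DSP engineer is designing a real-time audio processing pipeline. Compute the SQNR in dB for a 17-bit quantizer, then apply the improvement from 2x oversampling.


Step 1 — baseline SQNR at Nyquist:
SQNR_base = 6.02*N + 1.76
          = 6.02*17 + 1.76
          = 104.1 dB

Step 2 — oversampling processing gain:
G = 10*log10(OSR) = 10*log10(2) = 3.01 dB

Step 3 — total:
SQNR_total = 104.1 + 3.01 = 107.11 dB

Base SQNR = 104.1 dB; oversampled SQNR = 107.11 dB


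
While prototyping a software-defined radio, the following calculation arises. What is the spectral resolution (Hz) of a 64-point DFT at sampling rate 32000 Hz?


DFT frequency resolution:
df = fs / N
   = 32000 / 64
   = 500.0 Hz

500.0 Hz


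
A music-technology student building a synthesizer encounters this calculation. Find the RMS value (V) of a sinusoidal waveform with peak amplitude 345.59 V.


RMS voltage for a sinusoidal waveform:
V_rms = V_peak / sqrt(2)
      = 345.59 / 1.414214
      = 244.369 V

244.369 V


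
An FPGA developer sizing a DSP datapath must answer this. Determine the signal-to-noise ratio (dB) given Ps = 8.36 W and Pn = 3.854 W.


SNR in decibels:
SNR = 10 * log10(Ps / Pn)
    = 10 * log10(8.36 / 3.854)
    = 10 * log10(2.1692)
    = 10 * 0.3363
    = 3.36 dB

3.36 dB


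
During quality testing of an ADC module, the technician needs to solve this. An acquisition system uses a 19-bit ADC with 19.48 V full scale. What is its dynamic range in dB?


Dynamic range from full-scale to LSB:
V_min = V_max / 2^bits = 19.48 / 2^19
DR = 20 * log10(V_max / V_min)
   = 20 * log10(2^19)
   = 20 * 19 * log10(2)
   = 114.39 dB

114.39 dB


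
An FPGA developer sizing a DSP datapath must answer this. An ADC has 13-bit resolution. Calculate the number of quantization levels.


Number of quantization levels = 2^N
= 2^13
= 8192

8192


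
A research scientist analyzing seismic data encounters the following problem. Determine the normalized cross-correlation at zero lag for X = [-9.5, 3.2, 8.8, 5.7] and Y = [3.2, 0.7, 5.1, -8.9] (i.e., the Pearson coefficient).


Pearson correlation coefficient (population):
r = cov(X,Y) / (std(X) * std(Y))
Mean X = 2.05, Mean Y = 0.025
Cov(X,Y) = -8.55375
Std(X) = 6.957191, Std(Y) = 5.383946
r = -0.2284

-0.2284


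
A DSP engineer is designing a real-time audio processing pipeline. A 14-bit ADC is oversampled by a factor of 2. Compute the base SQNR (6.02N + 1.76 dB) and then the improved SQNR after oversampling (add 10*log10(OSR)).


Step 1 — baseline SQNR at Nyquist:
SQNR_base = 6.02*N + 1.76
          = 6.02*14 + 1.76
          = 86.04 dB

Step 2 — oversampling processing gain:
G = 10*log10(OSR) = 10*log10(2) = 3.01 dB

Step 3 — total:
SQNR_total = 86.04 + 3.01 = 89.05 dB

Base SQNR = 86.04 dB; oversampled SQNR = 89.05 dB


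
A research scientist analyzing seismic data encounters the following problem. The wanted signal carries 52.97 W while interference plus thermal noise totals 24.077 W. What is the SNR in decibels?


SNR in decibels:
SNR = 10 * log10(Ps / Pn)
    = 10 * log10(52.97 / 24.077)
    = 10 * log10(2.2)
    = 10 * 0.3424
    = 3.42 dB

3.42 dB


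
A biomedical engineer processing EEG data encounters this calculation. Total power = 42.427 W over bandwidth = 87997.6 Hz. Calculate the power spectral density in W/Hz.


Power spectral density:
PSD = P / BW
    = 42.427 / 87997.6
    = 0.00048214 W/Hz

0.00048214 W/Hz


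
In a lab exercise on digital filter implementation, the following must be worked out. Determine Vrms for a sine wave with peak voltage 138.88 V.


RMS voltage for a sinusoidal waveform:
V_rms = V_peak / sqrt(2)
      = 138.88 / 1.414214
      = 98.203 V

98.203 V


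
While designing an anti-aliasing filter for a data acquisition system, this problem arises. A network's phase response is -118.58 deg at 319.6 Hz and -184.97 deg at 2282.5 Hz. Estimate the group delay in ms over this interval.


Group delay from phase difference:
tau = -d(phi)/d(omega)
d(phi) = -66.39 deg = -1.158724 rad
d(omega) = 2*pi*(2282.5 - 319.6) = 12333.2644 rad/s
tau = -(-1.158724) / 12333.2644
    = 0.094 ms

0.094 ms


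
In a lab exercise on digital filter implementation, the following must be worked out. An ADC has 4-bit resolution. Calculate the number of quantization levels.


Number of quantization levels = 2^N
= 2^4
= 16

16


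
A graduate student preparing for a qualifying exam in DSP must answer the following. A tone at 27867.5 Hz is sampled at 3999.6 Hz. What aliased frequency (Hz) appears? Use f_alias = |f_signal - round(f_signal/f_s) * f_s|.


Compute the nearest integer multiple of fs to the signal:
n = round(27867.5 / 3999.6) = 7
f_alias = |27867.5 - 7 * 3999.6|
        = |27867.5 - 27997.2|
        = 129.7 Hz

129.7


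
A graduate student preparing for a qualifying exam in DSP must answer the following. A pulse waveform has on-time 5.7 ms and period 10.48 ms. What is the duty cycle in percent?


Duty cycle as a percentage:
DC = (t_on / T) * 100
   = (5.7 / 10.48) * 100
   = 0.543893 * 100
   = 54.39 %

54.39 %


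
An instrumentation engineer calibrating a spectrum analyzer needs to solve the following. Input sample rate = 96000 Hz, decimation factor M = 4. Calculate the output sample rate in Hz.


Decimation reduces the sample rate:
fs_out = fs_in / M
       = 96000 / 4
       = 24000.0 Hz

24000.0 Hz


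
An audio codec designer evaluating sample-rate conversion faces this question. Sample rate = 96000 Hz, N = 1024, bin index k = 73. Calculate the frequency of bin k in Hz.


Frequency of DFT bin k:
f_k = k * fs / N
    = 73 * 96000 / 1024
    = 7008000 / 1024
    = 6843.75 Hz

6843.75 Hz


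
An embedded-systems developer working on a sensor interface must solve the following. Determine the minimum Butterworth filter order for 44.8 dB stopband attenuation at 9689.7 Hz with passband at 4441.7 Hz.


Butterworth filter order formula:
n = log10(10^(A/10) - 1) / (2 * log10(f_stop/f_pass))
10^(44.8/10) - 1 = 30198.5172
f_stop/f_pass = 9689.7 / 4441.7 = 2.1815
n = 6.6123 -> ceil = 7

7


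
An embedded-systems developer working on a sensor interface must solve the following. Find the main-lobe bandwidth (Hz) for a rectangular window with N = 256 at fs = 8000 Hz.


Main lobe width for a rectangular window:
Width = 2 * fs / N
      = 2 * 8000 / 256
      = 16000 / 256
      = 62.5 Hz

62.5 Hz


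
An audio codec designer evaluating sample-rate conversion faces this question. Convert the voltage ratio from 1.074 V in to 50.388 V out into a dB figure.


Voltage gain in dB:
G = 20 * log10(Vout / Vin)
  = 20 * log10(50.388 / 1.074)
  = 20 * log10(46.916201)
  = 20 * 1.671323
  = 33.43 dB

33.43 dB


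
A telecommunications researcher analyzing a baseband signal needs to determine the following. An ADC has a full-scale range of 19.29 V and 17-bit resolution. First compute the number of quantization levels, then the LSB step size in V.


Step 1 — number of quantization levels:
L = 2^N = 2^17 = 131072

Step 2 — LSB step size:
delta = Vfs / L
      = 19.29 / 131072
      = 0.00014717 V

Levels = 131072; step size = 0.00014717 V


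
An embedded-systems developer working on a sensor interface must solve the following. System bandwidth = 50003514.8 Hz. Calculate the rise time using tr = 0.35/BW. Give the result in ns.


Rise time from bandwidth relationship:
tr = 0.35 / BW
   = 0.35 / 50003514.8
   = 6.999507963e-09 s
   = 6.9995 ns

6.9995 ns


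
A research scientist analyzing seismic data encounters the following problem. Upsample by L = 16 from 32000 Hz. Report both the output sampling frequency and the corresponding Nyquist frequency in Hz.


Step 1 — output sample rate after interpolation by L:
fs_out = L * fs_in = 16 * 32000 = 512000 Hz

Step 2 — Nyquist frequency of the output stream:
f_Nyq = fs_out / 2 = 512000 / 2 = 256000.0 Hz

fs_out = 512000 Hz; f_Nyquist = 256000.0 Hz


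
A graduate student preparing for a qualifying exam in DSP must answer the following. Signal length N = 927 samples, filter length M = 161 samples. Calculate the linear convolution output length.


Linear convolution output length:
L = N + M - 1
  = 927 + 161 - 1
  = 1087 samples

1087


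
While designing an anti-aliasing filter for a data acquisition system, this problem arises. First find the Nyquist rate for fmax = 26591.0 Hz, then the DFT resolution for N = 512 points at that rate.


Step 1 — Nyquist sampling rate:
fs = 2 * fmax = 2 * 26591.0 = 53182.0 Hz

Step 2 — DFT bin spacing:
df = fs / N = 53182.0 / 512 = 103.8711 Hz

103.8711 Hz


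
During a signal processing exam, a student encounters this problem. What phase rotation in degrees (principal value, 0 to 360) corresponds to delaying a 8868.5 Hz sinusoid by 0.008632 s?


Phase shift from frequency and time delay:
phi = 360 * f * t_delay
    = 360 * 8868.5 * 0.008632
    = 27559.04 degrees
    mod 360 = 199.04 degrees

199.04 degrees


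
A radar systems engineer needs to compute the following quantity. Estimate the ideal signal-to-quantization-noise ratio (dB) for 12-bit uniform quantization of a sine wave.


Theoretical SNR for a full-scale sinusoid:
SNR = 6.02 * N + 1.76
    = 6.02 * 12 + 1.76
    = 72.24 + 1.76
    = 74.0 dB

74.0 dB


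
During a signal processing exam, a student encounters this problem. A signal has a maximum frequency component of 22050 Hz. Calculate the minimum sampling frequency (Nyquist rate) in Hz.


The Nyquist rate is twice the maximum frequency component.
fs_min = 2 * fmax
      = 2 * 22050
      = 44100 Hz

44100


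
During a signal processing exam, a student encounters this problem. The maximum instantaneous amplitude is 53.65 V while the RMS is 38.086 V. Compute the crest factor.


Crest factor is the ratio of peak to RMS:
CF = V_peak / V_rms
   = 53.65 / 38.086
   = 1.4087

1.4087


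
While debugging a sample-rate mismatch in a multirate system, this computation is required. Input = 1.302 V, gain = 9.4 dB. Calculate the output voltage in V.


Output voltage from dB gain:
V_out = V_in * 10^(gain_dB / 20)
      = 1.302 * 10^(9.4 / 20)
      = 1.302 * 2.951209
      = 3.8425 V

3.8425 V


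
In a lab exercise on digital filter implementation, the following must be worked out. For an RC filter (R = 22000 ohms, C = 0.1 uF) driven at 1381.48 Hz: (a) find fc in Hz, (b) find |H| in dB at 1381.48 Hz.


Step 1 — cutoff frequency:
fc = 1 / (2*pi*R*C)
C = 0.1 uF = 1e-07 F
fc = 1 / (2*pi*22000*1e-07)
   = 72.3432 Hz

Step 2 — magnitude at f = 1381.48 Hz:
|H(f)| = 1 / sqrt(1 + (f/fc)^2)
f/fc = 1381.48 / 72.3432 = 19.096197
|H| = 1 / sqrt(1 + 364.66474) = 0.0522948
|H|_dB = 20*log10(0.0522948) = -25.63 dB

fc = 72.3432 Hz; |H(1381.48 Hz)| = -25.63 dB


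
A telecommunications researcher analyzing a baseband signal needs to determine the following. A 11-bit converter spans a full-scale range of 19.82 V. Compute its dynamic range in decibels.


Dynamic range from full-scale to LSB:
V_min = V_max / 2^bits = 19.82 / 2^11
DR = 20 * log10(V_max / V_min)
   = 20 * log10(2^11)
   = 20 * 11 * log10(2)
   = 66.23 dB

66.23 dB


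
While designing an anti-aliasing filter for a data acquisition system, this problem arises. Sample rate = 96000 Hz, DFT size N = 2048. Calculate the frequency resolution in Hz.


DFT frequency resolution:
df = fs / N
   = 96000 / 2048
   = 46.875 Hz

46.875 Hz


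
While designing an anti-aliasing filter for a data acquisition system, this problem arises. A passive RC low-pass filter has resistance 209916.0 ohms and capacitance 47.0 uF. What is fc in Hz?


Cutoff frequency of a first-order RC filter:
fc = 1 / (2 * pi * R * C)
C = 47.0 uF = 4.7e-05 F
fc = 1 / (2 * pi * 209916.0 * 4.7e-05)
   = 1 / 61.99023296627
   = 0.016132 Hz

0.016132 Hz


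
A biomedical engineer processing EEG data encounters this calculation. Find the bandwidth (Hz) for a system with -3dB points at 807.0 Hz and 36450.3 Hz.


Bandwidth is the difference of -3dB frequencies:
BW = f_high - f_low
   = 36450.3 - 807.0
   = 35643.3 Hz

35643.3 Hz


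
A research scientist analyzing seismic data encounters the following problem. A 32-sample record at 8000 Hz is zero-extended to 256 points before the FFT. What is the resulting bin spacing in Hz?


Frequency resolution after zero-padding:
N_padded = 32 * 8 = 256
df = fs / N_padded
   = 8000 / 256
   = 31.25 Hz

31.25 Hz


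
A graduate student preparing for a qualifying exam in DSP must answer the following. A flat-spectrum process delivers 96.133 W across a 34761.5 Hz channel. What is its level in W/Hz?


Power spectral density:
PSD = P / BW
    = 96.133 / 34761.5
    = 0.0027655 W/Hz

0.0027655 W/Hz


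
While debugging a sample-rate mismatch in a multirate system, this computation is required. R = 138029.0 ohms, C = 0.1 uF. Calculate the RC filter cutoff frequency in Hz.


Cutoff frequency of a first-order RC filter:
fc = 1 / (2 * pi * R * C)
C = 0.1 uF = 1e-07 F
fc = 1 / (2 * pi * 138029.0 * 1e-07)
   = 1 / 0.086726178476469
   = 11.530544 Hz

11.530544 Hz


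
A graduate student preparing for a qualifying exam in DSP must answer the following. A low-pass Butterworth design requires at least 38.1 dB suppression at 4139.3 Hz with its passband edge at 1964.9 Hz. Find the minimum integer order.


Butterworth filter order formula:
n = log10(10^(A/10) - 1) / (2 * log10(f_stop/f_pass))
10^(38.1/10) - 1 = 6455.5423
f_stop/f_pass = 4139.3 / 1964.9 = 2.1066
n = 5.887 -> ceil = 6

6


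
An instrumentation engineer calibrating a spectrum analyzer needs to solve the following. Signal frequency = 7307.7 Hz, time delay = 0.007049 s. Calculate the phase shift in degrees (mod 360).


Phase shift from frequency and time delay:
phi = 360 * f * t_delay
    = 360 * 7307.7 * 0.007049
    = 18544.31 degrees
    mod 360 = 184.31 degrees

184.31 degrees


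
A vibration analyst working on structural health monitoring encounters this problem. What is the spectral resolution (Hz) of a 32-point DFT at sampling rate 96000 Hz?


DFT frequency resolution:
df = fs / N
   = 96000 / 32
   = 3000.0 Hz

3000.0 Hz


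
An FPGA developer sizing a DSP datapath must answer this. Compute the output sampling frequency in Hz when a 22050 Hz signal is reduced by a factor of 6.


Decimation reduces the sample rate:
fs_out = fs_in / M
       = 22050 / 6
       = 3675.0 Hz

3675.0 Hz


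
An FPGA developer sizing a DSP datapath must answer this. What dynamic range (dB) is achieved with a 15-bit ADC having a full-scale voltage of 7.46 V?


Dynamic range from full-scale to LSB:
V_min = V_max / 2^bits = 7.46 / 2^15
DR = 20 * log10(V_max / V_min)
   = 20 * log10(2^15)
   = 20 * 15 * log10(2)
   = 90.31 dB

90.31 dB


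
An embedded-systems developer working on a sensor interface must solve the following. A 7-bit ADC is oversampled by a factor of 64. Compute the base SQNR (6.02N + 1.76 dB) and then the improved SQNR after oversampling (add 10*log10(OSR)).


Step 1 — baseline SQNR at Nyquist:
SQNR_base = 6.02*N + 1.76
          = 6.02*7 + 1.76
          = 43.9 dB

Step 2 — oversampling processing gain:
G = 10*log10(OSR) = 10*log10(64) = 18.06 dB

Step 3 — total:
SQNR_total = 43.9 + 18.06 = 61.96 dB

Base SQNR = 43.9 dB; oversampled SQNR = 61.96 dB


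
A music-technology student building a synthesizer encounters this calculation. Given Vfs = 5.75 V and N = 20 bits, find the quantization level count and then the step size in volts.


Step 1 — number of quantization levels:
L = 2^N = 2^20 = 1048576

Step 2 — LSB step size:
delta = Vfs / L
      = 5.75 / 1048576
      = 5.48e-06 V

Levels = 1048576; step size = 5.48e-06 V


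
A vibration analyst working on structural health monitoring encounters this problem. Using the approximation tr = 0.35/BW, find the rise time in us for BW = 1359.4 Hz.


Rise time from bandwidth relationship:
tr = 0.35 / BW
   = 0.35 / 1359.4
   = 0.0002574665294 s
   = 257.4665 us

257.4665 us


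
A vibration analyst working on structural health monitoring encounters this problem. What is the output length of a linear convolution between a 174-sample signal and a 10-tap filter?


Linear convolution output length:
L = N + M - 1
  = 174 + 10 - 1
  = 183 samples

183


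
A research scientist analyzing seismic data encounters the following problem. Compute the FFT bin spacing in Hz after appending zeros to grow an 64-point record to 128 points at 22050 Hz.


Frequency resolution after zero-padding:
N_padded = 64 * 2 = 128
df = fs / N_padded
   = 22050 / 128
   = 172.2656 Hz

172.2656 Hz


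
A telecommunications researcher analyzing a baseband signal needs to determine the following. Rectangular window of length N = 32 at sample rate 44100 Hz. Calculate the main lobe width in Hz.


Main lobe width for a rectangular window:
Width = 2 * fs / N
      = 2 * 44100 / 32
      = 88200 / 32
      = 2756.25 Hz

2756.25 Hz


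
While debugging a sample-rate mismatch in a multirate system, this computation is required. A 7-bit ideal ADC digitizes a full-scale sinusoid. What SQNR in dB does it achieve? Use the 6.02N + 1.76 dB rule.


Theoretical SNR for a full-scale sinusoid:
SNR = 6.02 * N + 1.76
    = 6.02 * 7 + 1.76
    = 42.14 + 1.76
    = 43.9 dB

43.9 dB
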